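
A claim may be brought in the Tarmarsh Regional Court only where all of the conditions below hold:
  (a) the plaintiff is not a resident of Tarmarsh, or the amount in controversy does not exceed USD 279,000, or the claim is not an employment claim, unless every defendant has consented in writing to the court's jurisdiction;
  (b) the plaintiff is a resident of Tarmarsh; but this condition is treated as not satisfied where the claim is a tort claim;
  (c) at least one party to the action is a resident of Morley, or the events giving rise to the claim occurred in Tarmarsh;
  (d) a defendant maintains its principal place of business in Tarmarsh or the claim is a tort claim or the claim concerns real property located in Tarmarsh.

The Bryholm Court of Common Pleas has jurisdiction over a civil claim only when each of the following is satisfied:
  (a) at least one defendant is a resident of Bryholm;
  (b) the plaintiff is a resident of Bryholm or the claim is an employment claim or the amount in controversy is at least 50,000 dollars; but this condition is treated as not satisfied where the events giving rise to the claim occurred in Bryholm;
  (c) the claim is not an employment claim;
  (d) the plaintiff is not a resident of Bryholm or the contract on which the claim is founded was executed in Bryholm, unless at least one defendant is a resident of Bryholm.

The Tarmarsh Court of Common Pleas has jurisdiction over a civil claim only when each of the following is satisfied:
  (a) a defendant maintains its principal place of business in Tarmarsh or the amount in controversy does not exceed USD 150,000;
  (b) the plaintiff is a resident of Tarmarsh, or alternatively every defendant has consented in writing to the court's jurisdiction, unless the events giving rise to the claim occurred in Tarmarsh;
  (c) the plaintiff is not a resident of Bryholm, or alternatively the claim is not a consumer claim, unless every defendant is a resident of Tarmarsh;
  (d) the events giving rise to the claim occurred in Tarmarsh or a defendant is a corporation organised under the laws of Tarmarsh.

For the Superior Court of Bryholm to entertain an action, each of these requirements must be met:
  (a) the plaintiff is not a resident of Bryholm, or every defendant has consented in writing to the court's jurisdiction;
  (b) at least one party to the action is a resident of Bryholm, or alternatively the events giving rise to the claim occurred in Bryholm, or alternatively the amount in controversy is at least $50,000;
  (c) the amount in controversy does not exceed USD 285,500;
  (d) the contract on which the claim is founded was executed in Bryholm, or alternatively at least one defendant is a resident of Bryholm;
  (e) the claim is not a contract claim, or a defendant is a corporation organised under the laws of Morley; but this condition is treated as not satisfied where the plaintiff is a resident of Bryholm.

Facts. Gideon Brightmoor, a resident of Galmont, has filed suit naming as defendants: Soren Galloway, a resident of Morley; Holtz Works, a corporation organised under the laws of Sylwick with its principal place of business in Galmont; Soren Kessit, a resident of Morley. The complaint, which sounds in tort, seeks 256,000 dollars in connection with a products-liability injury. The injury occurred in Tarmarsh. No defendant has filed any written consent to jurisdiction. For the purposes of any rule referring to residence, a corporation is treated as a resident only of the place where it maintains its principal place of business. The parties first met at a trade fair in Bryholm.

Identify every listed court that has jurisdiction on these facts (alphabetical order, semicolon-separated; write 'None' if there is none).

None

The Tarmarsh Regional Court:
  (a) The plaintiff resides in Galmont, which is not Tarmarsh, so this disjunct is met. Condition met.
  (b) The plaintiff resides in Galmont, not Tarmarsh. Not satisfied.
  (c) Soren Galloway resides in Morley, which satisfies one of the alternatives. Condition met.
  (d) The claim is a tort claim — that alternative is enough. Condition met.
  → At least one condition fails; no jurisdiction.
The Bryholm Court of Common Pleas:
  (a) No defendant resides in Bryholm (they reside in Morley, Galmont, Morley). Not satisfied.
  (b) The amount in controversy is USD 256,000, which meets the USD 50,000 floor, so one alternative holds. The exception is not triggered, since the operative events occurred in Tarmarsh, not Bryholm. Satisfied.
  (c) The claim is a tort claim, not an employment claim. Met.
  (d) The plaintiff resides in Galmont, which is not Bryholm, so one alternative holds. Condition met.
  → At least one condition fails; no jurisdiction.
The Tarmarsh Court of Common Pleas:
  (a) The corporate defendant(s) have their principal place of business in Galmont, not Tarmarsh; the amount in controversy is USD 256,000, above the $150,000 ceiling — no alternative holds. Condition not met.
  (b) The plaintiff resides in Galmont, not Tarmarsh; no such written consent has been filed — none of the alternatives is met. The proviso rescues it, though: the operative events occurred in Tarmarsh. Condition met.
  (c) The plaintiff resides in Galmont, which is not Bryholm, which satisfies one of the alternatives. Condition met.
  (d) The operative events occurred in Tarmarsh, so one alternative holds. Condition met.
  → The court lacks jurisdiction.
The Superior Court of Bryholm:
  (a) The plaintiff resides in Galmont, which is not Bryholm, so this disjunct is met. Satisfied.
  (b) The amount in controversy is 256,000 dollars, which meets the USD 50,000 floor, which satisfies one of the alternatives. Satisfied.
  (c) The amount in controversy is 256,000 dollars, within the USD 285,500 ceiling. Condition met.
  (d) No contract (and hence no place of execution) is alleged; no defendant resides in Bryholm (they reside in Morley, Galmont, Morley) — no alternative holds. Fails.
  (e) The claim is a tort claim, not a contract claim, so this disjunct is met. The exception is not triggered, since the plaintiff resides in Galmont, not Bryholm. Condition met.
  → Not every requirement is met — no jurisdiction.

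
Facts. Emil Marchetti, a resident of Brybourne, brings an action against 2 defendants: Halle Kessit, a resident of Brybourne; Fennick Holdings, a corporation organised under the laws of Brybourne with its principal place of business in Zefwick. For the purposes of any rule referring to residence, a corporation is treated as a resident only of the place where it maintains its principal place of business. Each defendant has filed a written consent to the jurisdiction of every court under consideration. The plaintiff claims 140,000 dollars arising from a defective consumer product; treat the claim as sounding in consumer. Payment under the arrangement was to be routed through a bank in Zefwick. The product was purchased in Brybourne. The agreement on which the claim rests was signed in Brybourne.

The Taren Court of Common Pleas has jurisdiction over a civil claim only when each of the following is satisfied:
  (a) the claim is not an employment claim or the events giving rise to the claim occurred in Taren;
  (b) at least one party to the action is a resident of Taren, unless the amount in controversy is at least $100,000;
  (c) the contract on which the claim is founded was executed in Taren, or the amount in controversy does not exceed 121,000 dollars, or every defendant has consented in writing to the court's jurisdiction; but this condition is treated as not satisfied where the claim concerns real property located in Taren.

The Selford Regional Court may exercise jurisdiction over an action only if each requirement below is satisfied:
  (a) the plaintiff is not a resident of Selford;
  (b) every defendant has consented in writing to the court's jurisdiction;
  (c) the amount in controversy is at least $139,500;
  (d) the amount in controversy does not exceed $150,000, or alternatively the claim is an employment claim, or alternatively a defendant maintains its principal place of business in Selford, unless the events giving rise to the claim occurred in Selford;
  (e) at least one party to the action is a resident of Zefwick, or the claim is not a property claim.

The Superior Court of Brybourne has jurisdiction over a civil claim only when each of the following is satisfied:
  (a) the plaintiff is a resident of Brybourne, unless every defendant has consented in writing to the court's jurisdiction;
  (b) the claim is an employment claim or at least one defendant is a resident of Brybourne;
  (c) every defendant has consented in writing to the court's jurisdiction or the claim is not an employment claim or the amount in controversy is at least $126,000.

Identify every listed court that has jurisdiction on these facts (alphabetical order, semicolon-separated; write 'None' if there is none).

the Selford Regional Court; the Superior Court of Brybourne; the Taren Court of Common Pleas

The Taren Court of Common Pleas:
  (a) The claim is a consumer claim, not an employment claim, so one alternative holds. Met.
  (b) No party resides in Taren. However, the amount in controversy is USD 140,000, which meets the 100,000 dollars floor, so the 'unless' proviso supplies this condition. Met.
  (c) Every defendant has filed written consent, so one alternative holds. The exception is not triggered, since the claim does not concern real property. Condition met.
  → Jurisdiction lies.
The Selford Regional Court:
  (a) The plaintiff resides in Brybourne, which is not Selford. Condition met.
  (b) Every defendant has filed written consent. Condition met.
  (c) The amount in controversy is $140,000, which meets the 139,500 dollars floor. Condition met.
  (d) The amount in controversy is 140,000 dollars, within the USD 150,000 ceiling, which satisfies one of the alternatives. Met.
  (e) Fennick Holdings resides in Zefwick, which satisfies one of the alternatives. Satisfied.
  → All conditions met; jurisdiction exists.
The Superior Court of Brybourne:
  (a) The plaintiff resides in Brybourne. Satisfied.
  (b) Halle Kessit resides in Brybourne, so this disjunct is met. Met.
  (c) Every defendant has filed written consent — that alternative is enough. Met.
  → The court has jurisdiction.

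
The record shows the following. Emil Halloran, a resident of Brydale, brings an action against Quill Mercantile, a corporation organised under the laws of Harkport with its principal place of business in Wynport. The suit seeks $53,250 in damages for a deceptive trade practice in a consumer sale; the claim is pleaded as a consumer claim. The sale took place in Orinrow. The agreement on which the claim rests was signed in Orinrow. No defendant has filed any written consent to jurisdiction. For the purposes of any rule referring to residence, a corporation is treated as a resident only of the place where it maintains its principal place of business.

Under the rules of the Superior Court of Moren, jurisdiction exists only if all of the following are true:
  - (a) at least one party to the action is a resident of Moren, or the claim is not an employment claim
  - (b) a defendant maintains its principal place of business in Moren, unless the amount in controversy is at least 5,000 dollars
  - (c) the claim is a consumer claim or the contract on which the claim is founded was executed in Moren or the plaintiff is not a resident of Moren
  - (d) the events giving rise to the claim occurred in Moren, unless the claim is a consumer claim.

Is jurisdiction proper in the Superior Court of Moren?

Yes

The Superior Court of Moren:
  (a) The claim is a consumer claim, not an employment claim — that alternative is enough. Condition met.
  (b) The corporate defendant(s) have their principal place of business in Wynport, not Moren. However, the amount in controversy is USD 53,250, which meets the 5,000 dollars floor, so the 'unless' proviso supplies this condition. Met.
  (c) The claim is a consumer claim — that alternative is enough. Met.
  (d) The operative events occurred in Orinrow, not Moren. But the claim is a consumer claim, and the 'unless' clause therefore excuses the requirement. Met.
  → All conditions met; jurisdiction exists.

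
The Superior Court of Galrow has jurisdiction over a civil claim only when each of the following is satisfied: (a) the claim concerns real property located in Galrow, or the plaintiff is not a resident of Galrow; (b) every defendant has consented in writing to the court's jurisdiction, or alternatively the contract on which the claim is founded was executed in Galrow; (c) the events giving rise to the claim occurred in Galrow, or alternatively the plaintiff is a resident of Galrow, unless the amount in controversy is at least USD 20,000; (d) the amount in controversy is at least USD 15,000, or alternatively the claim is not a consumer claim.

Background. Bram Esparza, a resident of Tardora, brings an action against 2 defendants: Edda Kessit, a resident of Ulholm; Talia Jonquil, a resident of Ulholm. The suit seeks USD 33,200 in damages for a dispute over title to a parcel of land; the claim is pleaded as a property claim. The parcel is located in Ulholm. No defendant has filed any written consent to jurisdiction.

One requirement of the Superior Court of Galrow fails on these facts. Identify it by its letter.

(b)

The Superior Court of Galrow:
  (a) The plaintiff resides in Tardora, which is not Galrow, which satisfies one of the alternatives. Met.
  (b) No such written consent has been filed; no contract (and hence no place of execution) is alleged — every alternative fails. Fails.
  (c) The operative events occurred in Ulholm, not Galrow; the plaintiff resides in Tardora, not Galrow — every alternative fails. However, the amount in controversy is $33,200, which meets the 20,000 dollars floor, so the 'unless' proviso supplies this condition. Satisfied.
  (d) The amount in controversy is USD 33,200, which meets the 15,000 dollars floor, so one alternative holds. Met.
Only condition (b) fails.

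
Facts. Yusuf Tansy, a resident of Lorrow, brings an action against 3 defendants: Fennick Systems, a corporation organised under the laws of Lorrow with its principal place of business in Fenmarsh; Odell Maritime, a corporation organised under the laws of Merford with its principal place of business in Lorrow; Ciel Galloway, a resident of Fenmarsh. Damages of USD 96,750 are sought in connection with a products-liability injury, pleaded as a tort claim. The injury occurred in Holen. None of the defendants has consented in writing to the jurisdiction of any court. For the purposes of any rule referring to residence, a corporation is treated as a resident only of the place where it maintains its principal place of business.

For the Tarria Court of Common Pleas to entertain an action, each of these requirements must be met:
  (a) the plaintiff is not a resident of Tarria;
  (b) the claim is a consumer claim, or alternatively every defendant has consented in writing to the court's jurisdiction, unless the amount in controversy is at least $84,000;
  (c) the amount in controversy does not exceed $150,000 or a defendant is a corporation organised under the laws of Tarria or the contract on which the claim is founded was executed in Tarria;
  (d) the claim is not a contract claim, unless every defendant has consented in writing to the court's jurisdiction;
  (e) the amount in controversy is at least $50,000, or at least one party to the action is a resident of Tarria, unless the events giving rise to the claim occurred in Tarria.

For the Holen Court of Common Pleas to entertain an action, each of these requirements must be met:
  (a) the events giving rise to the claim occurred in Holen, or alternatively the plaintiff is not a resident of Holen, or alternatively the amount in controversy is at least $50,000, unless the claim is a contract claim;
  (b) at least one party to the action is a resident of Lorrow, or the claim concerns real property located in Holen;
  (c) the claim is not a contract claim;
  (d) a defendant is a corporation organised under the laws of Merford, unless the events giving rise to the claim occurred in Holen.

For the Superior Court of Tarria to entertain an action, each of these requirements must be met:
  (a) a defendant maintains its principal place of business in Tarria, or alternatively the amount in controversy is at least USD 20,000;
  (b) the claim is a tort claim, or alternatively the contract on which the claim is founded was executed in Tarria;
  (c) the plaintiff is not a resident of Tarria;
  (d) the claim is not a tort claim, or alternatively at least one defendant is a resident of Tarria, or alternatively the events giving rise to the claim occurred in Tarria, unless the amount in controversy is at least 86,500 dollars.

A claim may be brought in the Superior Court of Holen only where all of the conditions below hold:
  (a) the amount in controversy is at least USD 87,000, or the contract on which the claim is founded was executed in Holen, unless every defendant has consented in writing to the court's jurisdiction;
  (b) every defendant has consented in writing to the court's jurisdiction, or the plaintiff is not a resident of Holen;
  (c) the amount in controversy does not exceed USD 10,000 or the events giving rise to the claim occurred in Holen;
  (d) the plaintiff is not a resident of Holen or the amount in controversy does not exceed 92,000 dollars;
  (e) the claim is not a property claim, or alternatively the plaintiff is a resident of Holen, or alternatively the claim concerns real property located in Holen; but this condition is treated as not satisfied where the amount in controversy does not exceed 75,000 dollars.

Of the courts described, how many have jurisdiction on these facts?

4

The Tarria Court of Common Pleas:
  (a) The plaintiff resides in Lorrow, which is not Tarria. Condition met.
  (b) The claim is a tort claim, not a consumer claim; no such written consent has been filed — no alternative holds. However, the amount in controversy is $96,750, which meets the $84,000 floor, so the 'unless' proviso supplies this condition. Satisfied.
  (c) The amount in controversy is USD 96,750, within the 150,000 dollars ceiling, so one alternative holds. Condition met.
  (d) The claim is a tort claim, not a contract claim. Condition met.
  (e) The amount in controversy is 96,750 dollars, which meets the USD 50,000 floor, so one alternative holds. Met.
  → Jurisdiction lies.
The Holen Court of Common Pleas:
  (a) The operative events occurred in Holen, so this disjunct is met. Satisfied.
  (b) Yusuf Tansy resides in Lorrow, so one alternative holds. Satisfied.
  (c) The claim is a tort claim, not a contract claim. Satisfied.
  (d) Odell Maritime is organised under the laws of Merford. Met.
  → All conditions met; jurisdiction exists.
The Superior Court of Tarria:
  (a) The amount in controversy is 96,750 dollars, which meets the $20,000 floor — that alternative is enough. Met.
  (b) The claim is a tort claim, so one alternative holds. Satisfied.
  (c) The plaintiff resides in Lorrow, which is not Tarria. Met.
  (d) The claim is a tort claim; no defendant resides in Tarria (they reside in Fenmarsh, Lorrow, Fenmarsh); the operative events occurred in Holen, not Tarria — no alternative holds. The proviso rescues it, though: the amount in controversy is $96,750, which meets the USD 86,500 floor. Condition met.
  → Jurisdiction lies.
The Superior Court of Holen:
  (a) The amount in controversy is $96,750, which meets the 87,000 dollars floor, which satisfies one of the alternatives. Satisfied.
  (b) The plaintiff resides in Lorrow, which is not Holen, so this disjunct is met. Satisfied.
  (c) The operative events occurred in Holen, which satisfies one of the alternatives. Met.
  (d) The plaintiff resides in Lorrow, which is not Holen, so one alternative holds. Satisfied.
  (e) The claim is a tort claim, not a property claim, which satisfies one of the alternatives. The exception is not triggered, since the amount in controversy is USD 96,750, above the $75,000 ceiling. Condition met.
  → All conditions met; jurisdiction exists.
Courts with jurisdiction: the Tarria Court of Common Pleas, the Holen Court of Common Pleas, the Superior Court of Tarria, the Superior Court of Holen — 4 in total.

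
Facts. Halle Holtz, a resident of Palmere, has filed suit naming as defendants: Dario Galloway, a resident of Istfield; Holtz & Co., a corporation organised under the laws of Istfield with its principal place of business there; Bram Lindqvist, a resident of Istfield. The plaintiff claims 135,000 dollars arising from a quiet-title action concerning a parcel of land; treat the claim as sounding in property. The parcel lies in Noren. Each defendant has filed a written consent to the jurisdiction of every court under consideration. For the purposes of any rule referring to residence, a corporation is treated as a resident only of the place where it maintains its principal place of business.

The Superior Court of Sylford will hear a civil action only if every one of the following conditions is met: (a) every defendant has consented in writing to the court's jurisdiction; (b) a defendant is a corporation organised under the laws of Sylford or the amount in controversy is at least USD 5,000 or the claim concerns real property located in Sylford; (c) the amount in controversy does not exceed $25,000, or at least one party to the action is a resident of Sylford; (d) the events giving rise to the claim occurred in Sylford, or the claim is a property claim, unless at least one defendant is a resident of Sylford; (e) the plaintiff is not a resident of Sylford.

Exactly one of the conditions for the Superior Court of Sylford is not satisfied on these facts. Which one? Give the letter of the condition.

(c)

The Superior Court of Sylford:
  (a) Every defendant has filed written consent. Satisfied.
  (b) The amount in controversy is USD 135,000, which meets the USD 5,000 floor, which satisfies one of the alternatives. Condition met.
  (c) The amount in controversy is 135,000 dollars, above the $25,000 ceiling; no party resides in Sylford — no alternative holds. Condition not met.
  (d) The claim is a property claim, so one alternative holds. Met.
  (e) The plaintiff resides in Palmere, which is not Sylford. Condition met.
Only condition (c) fails.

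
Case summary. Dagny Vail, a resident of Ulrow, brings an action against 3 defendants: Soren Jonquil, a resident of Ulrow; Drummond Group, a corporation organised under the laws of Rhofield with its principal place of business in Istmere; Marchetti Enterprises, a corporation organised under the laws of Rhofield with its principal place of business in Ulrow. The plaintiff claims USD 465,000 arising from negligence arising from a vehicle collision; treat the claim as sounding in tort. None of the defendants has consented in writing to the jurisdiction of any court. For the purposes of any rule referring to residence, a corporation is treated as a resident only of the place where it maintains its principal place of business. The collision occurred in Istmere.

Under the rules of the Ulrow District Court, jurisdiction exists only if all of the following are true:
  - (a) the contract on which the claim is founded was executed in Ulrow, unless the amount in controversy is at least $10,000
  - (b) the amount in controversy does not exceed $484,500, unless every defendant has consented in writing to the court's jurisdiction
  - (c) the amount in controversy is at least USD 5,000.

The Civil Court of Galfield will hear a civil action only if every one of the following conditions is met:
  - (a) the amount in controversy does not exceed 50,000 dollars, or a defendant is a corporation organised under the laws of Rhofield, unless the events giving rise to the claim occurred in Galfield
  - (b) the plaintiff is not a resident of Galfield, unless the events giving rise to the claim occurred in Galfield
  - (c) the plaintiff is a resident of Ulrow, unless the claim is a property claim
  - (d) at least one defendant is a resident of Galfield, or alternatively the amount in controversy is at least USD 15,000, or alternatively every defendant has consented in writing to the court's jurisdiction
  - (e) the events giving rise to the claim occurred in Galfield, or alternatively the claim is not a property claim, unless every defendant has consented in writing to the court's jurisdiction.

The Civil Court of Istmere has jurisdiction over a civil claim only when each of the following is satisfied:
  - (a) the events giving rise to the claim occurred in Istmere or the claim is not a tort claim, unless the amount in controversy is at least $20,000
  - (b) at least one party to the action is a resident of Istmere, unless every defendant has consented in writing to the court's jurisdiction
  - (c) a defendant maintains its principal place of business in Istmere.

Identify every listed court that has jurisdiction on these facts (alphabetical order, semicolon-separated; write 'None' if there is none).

The Ulrow District Court:
  (a) No contract (and hence no place of execution) is alleged. The proviso rescues it, though: the amount in controversy is 465,000 dollars, which meets the USD 10,000 floor. Met.
  (b) The amount in controversy is USD 465,000, within the $484,500 ceiling. Condition met.
  (c) The amount in controversy is 465,000 dollars, which meets the $5,000 floor. Condition met.
  → The court has jurisdiction.
The Civil Court of Galfield:
  (a) Drummond Group is organised under the laws of Rhofield, which satisfies one of the alternatives. Satisfied.
  (b) The plaintiff resides in Ulrow, which is not Galfield. Met.
  (c) The plaintiff resides in Ulrow. Satisfied.
  (d) The amount in controversy is 465,000 dollars, which meets the USD 15,000 floor, which satisfies one of the alternatives. Condition met.
  (e) The claim is a tort claim, not a property claim, which satisfies one of the alternatives. Condition met.
  → Every requirement is satisfied — jurisdiction.
The Civil Court of Istmere:
  (a) The operative events occurred in Istmere, so one alternative holds. Satisfied.
  (b) Drummond Group resides in Istmere. Satisfied.
  (c) Drummond Group has its principal place of business in Istmere. Condition met.
  → Jurisdiction lies.

the Civil Court of Galfield; the Civil Court of Istmere; the Ulrow District Court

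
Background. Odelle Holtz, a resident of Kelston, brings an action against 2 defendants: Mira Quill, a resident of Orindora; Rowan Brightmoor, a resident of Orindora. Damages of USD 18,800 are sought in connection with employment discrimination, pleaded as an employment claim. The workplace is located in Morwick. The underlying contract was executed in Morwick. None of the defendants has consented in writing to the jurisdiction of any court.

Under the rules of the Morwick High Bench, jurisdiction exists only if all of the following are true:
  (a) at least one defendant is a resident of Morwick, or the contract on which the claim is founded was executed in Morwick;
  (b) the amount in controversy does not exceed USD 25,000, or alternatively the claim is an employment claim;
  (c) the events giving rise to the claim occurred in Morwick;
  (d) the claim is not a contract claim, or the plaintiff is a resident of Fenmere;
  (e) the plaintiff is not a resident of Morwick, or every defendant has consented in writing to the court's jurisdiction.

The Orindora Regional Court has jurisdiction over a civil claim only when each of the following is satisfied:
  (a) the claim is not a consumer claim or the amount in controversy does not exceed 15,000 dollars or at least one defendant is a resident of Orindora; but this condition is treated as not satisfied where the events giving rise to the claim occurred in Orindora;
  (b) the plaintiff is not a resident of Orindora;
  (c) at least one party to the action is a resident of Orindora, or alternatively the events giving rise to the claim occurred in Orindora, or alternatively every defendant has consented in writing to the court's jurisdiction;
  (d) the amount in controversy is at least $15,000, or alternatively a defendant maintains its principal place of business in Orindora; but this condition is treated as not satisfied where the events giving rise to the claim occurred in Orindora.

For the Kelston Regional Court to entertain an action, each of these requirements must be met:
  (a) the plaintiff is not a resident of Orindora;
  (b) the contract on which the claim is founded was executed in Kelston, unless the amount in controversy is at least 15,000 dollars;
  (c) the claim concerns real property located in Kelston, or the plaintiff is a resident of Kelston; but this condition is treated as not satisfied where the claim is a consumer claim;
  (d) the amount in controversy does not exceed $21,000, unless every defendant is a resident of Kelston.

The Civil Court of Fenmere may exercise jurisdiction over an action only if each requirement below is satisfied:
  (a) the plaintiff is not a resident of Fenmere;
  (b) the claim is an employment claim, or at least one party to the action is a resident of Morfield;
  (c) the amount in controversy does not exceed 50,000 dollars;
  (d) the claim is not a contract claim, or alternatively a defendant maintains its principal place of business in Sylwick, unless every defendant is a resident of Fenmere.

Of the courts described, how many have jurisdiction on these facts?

4

The Morwick High Bench:
  (a) The contract was executed in Morwick, so one alternative holds. Met.
  (b) The amount in controversy is 18,800 dollars, within the 25,000 dollars ceiling, so one alternative holds. Satisfied.
  (c) The operative events occurred in Morwick. Satisfied.
  (d) The claim is an employment claim, not a contract claim, which satisfies one of the alternatives. Met.
  (e) The plaintiff resides in Kelston, which is not Morwick, so this disjunct is met. Condition met.
  → Every requirement is satisfied — jurisdiction.
The Orindora Regional Court:
  (a) The claim is an employment claim, not a consumer claim, so one alternative holds. And the carve-out is inapplicable — the operative events occurred in Morwick, not Orindora. Condition met.
  (b) The plaintiff resides in Kelston, which is not Orindora. Satisfied.
  (c) Mira Quill resides in Orindora, which satisfies one of the alternatives. Condition met.
  (d) The amount in controversy is USD 18,800, which meets the $15,000 floor, so one alternative holds. The carve-out does not apply: the operative events occurred in Morwick, not Orindora. Satisfied.
  → Every requirement is satisfied — jurisdiction.
The Kelston Regional Court:
  (a) The plaintiff resides in Kelston, which is not Orindora. Condition met.
  (b) The contract was executed in Morwick, not Kelston. The proviso rescues it, though: the amount in controversy is $18,800, which meets the 15,000 dollars floor. Met.
  (c) The plaintiff resides in Kelston, so this disjunct is met. The exception is not triggered, since the claim is an employment claim, not a consumer claim. Condition met.
  (d) The amount in controversy is USD 18,800, within the 21,000 dollars ceiling. Satisfied.
  → Jurisdiction lies.
The Civil Court of Fenmere:
  (a) The plaintiff resides in Kelston, which is not Fenmere. Satisfied.
  (b) The claim is an employment claim — that alternative is enough. Satisfied.
  (c) The amount in controversy is $18,800, within the USD 50,000 ceiling. Condition met.
  (d) The claim is an employment claim, not a contract claim, so one alternative holds. Met.
  → The court has jurisdiction.
Courts with jurisdiction: the Morwick High Bench, the Orindora Regional Court, the Kelston Regional Court, the Civil Court of Fenmere — 4 in total.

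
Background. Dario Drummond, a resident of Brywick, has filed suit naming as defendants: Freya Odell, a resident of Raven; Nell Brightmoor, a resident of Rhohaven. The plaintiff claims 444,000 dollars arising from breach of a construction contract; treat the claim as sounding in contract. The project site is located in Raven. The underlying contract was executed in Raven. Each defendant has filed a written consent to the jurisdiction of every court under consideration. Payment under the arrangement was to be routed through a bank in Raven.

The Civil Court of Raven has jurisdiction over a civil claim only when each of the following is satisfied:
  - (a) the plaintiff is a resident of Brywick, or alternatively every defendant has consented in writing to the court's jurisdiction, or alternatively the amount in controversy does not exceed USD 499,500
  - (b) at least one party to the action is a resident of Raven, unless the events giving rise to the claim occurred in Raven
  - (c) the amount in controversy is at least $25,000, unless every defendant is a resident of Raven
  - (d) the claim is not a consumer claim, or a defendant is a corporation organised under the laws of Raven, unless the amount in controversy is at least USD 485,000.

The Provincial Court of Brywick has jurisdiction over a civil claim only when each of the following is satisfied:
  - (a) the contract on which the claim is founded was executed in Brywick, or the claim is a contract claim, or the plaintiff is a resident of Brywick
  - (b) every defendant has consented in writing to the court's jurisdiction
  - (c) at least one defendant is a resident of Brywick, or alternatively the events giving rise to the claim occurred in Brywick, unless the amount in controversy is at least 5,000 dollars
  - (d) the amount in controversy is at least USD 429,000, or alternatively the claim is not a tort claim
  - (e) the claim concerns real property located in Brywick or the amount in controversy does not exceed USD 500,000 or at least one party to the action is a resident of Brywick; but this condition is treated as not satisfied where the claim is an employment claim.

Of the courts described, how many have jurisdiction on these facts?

The Civil Court of Raven:
  (a) The plaintiff resides in Brywick — that alternative is enough. Condition met.
  (b) Freya Odell resides in Raven. Met.
  (c) The amount in controversy is 444,000 dollars, which meets the 25,000 dollars floor. Condition met.
  (d) The claim is a contract claim, not a consumer claim, which satisfies one of the alternatives. Condition met.
  → Every requirement is satisfied — jurisdiction.
The Provincial Court of Brywick:
  (a) The claim is a contract claim, which satisfies one of the alternatives. Met.
  (b) Every defendant has filed written consent. Satisfied.
  (c) No defendant resides in Brywick (they reside in Raven, Rhohaven); the operative events occurred in Raven, not Brywick — no alternative holds. But the amount in controversy is 444,000 dollars, which meets the $5,000 floor, and the 'unless' clause therefore excuses the requirement. Condition met.
  (d) The amount in controversy is $444,000, which meets the USD 429,000 floor — that alternative is enough. Condition met.
  (e) The amount in controversy is 444,000 dollars, within the $500,000 ceiling, which satisfies one of the alternatives. The exception is not triggered, since the claim is a contract claim, not an employment claim. Met.
  → The court has jurisdiction.
Courts with jurisdiction: the Civil Court of Raven, the Provincial Court of Brywick — 2 in total.

2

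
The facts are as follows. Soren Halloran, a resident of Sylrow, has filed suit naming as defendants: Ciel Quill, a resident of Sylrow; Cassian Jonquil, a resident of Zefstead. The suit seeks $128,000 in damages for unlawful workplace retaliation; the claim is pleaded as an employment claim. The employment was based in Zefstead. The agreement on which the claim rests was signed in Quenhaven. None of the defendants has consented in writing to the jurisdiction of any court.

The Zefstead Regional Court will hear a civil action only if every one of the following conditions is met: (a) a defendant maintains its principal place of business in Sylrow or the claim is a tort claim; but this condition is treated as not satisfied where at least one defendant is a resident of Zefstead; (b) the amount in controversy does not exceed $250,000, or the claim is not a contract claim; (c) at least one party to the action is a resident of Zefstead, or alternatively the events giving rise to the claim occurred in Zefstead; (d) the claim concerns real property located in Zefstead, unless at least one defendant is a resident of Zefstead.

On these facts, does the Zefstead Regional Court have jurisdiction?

The Zefstead Regional Court:
  (a) No defendant is a corporation; the claim is an employment claim, not a tort claim — no alternative holds. Not satisfied.
  (b) The amount in controversy is 128,000 dollars, within the 250,000 dollars ceiling, so this disjunct is met. Met.
  (c) Cassian Jonquil resides in Zefstead, which satisfies one of the alternatives. Condition met.
  (d) The claim does not concern real property. The proviso rescues it, though: Cassian Jonquil resides in Zefstead. Satisfied.
  → Not every requirement is met — no jurisdiction.

No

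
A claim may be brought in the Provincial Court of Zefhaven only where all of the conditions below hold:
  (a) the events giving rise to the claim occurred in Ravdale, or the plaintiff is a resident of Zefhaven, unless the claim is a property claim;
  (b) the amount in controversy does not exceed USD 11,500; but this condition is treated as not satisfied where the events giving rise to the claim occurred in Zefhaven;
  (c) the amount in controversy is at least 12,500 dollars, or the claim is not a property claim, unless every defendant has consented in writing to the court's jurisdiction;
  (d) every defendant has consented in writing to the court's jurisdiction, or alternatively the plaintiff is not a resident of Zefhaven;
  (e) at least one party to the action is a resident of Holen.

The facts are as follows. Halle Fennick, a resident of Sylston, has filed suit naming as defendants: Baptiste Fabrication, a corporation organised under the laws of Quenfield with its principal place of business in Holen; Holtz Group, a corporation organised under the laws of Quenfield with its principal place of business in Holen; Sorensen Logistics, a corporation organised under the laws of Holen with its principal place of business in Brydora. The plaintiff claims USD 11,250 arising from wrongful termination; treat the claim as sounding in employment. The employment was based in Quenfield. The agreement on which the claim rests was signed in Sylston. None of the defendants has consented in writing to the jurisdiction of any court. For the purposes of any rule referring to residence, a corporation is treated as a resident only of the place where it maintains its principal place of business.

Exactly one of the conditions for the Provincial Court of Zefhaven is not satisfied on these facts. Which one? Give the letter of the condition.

The Provincial Court of Zefhaven:
  (a) The operative events occurred in Quenfield, not Ravdale; the plaintiff resides in Sylston, not Zefhaven — none of the alternatives is met. The proviso offers no rescue either, since the claim is an employment claim, not a property claim. Not satisfied.
  (b) The amount in controversy is $11,250, within the $11,500 ceiling. The exception is not triggered, since the operative events occurred in Quenfield, not Zefhaven. Condition met.
  (c) The claim is an employment claim, not a property claim — that alternative is enough. Satisfied.
  (d) The plaintiff resides in Sylston, which is not Zefhaven, so this disjunct is met. Condition met.
  (e) Baptiste Fabrication resides in Holen. Condition met.
Only condition (a) fails.

(a)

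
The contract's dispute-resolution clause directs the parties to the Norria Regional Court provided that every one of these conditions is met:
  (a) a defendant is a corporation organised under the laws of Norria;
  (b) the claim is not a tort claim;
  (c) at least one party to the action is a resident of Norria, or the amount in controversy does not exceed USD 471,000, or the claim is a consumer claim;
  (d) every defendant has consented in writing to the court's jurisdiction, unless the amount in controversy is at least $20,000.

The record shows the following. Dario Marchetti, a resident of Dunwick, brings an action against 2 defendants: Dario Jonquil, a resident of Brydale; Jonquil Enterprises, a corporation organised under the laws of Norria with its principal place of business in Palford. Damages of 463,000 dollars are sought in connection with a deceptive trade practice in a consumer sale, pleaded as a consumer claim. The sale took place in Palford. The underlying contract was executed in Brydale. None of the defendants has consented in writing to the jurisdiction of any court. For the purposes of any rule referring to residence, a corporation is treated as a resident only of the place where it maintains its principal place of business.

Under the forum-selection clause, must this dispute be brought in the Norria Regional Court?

The Norria Regional Court:
  (a) Jonquil Enterprises is organised under the laws of Norria. Satisfied.
  (b) The claim is a consumer claim, not a tort claim. Satisfied.
  (c) The amount in controversy is $463,000, within the 471,000 dollars ceiling, which satisfies one of the alternatives. Satisfied.
  (d) No such written consent has been filed. However, the amount in controversy is 463,000 dollars, which meets the 20,000 dollars floor, so the 'unless' proviso supplies this condition. Satisfied.
  → The clause applies.

Yes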